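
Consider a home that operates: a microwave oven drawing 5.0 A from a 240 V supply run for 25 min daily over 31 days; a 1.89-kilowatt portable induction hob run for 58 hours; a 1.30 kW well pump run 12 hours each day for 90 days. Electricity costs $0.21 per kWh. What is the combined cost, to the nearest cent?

$321.12

microwave oven: Power = 5.0 A × 240 V = 1200 W = 1.2 kW
microwave oven: Runtime = 25 min × 31 = 775 min = 12.916666… h
microwave oven: 1.2 kW × 12.916666… h = 15.5 kWh
portable induction hob: 1.89 kW × 58 h = 109.62 kWh
well pump: Runtime = 12 h/day × 90 days = 1080 h
well pump: 1.3 kW × 1080 h = 1404 kWh
Total energy = 1529.12 kWh
Cost = 1529.12 × $0.21 = $321.12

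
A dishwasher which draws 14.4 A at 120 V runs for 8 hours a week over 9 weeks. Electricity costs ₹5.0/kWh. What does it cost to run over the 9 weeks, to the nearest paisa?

Power = 14.4 A × 120 V = 1728 W = 1.728 kW
Runtime = 8 h/week × 9 weeks = 72 h
Energy = 1.728 kW × 72 h = 124.416 kWh
Cost = 124.416 kWh × ₹5.0/kWh = ₹622.08

₹622.08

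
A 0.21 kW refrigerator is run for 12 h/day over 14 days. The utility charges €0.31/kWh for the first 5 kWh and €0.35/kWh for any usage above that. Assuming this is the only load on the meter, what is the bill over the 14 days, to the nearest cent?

€12.15

Runtime = 12 h/day × 14 days = 168 h
Energy = 0.21 kW × 168 h = 35.28 kWh
Tier 1 (0–5 kWh): 5 × €0.31 = €1.55
Above 5 kWh: 30.28 × €0.35 = €10.598
Bill = €12.15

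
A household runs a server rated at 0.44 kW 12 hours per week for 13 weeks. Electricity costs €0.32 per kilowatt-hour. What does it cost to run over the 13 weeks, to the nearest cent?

€21.96

Runtime = 12 h/week × 13 weeks = 156 h
Energy = 0.44 kW × 156 h = 68.64 kWh
Cost = 68.64 kWh × €0.32/kWh = €21.96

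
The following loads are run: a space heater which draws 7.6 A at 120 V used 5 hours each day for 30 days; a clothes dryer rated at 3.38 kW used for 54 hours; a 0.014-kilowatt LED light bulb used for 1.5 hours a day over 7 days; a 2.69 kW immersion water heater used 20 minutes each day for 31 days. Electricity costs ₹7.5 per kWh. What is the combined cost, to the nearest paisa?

space heater: Power = 7.6 A × 120 V = 912 W = 0.912 kW
space heater: Runtime = 5 h/day × 30 days = 150 h
space heater: 0.912 kW × 150 h = 136.8 kWh
clothes dryer: 3.38 kW × 54 h = 182.52 kWh
LED light bulb: Runtime = 1.5 h/day × 7 days = 10.5 h
LED light bulb: 0.014 kW × 10.5 h = 0.147 kWh
immersion water heater: Runtime = 20 min × 31 = 620 min = 10.333333… h
immersion water heater: 2.69 kW × 10.333333… h = 27.796666… kWh
Total energy = 347.263666… kWh
Cost = 347.263666… × ₹7.5 = ₹2604.48

₹2604.48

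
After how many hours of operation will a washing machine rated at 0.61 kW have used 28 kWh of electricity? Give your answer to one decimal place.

45.9 h

Hours = 28 kWh ÷ 0.61 kW = 45.9 h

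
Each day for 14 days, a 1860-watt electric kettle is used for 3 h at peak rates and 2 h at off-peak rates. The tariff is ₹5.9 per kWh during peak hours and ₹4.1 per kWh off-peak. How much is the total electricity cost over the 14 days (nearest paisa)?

₹674.44

Peak energy = 1.86 kW × 3 h × 14 = 78.12 kWh
Off-peak energy = 1.86 kW × 2 h × 14 = 52.08 kWh
Cost = 78.12 × ₹5.9 + 52.08 × ₹4.1 = ₹460.908 + ₹213.528 = ₹674.44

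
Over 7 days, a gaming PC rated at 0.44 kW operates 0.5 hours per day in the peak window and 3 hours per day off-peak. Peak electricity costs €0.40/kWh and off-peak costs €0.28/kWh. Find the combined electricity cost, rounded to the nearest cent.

Peak energy = 0.44 kW × 0.5 h × 7 = 1.54 kWh
Off-peak energy = 0.44 kW × 3 h × 7 = 9.24 kWh
Cost = 1.54 × €0.40 + 9.24 × €0.28 = €0.616 + €2.5872 = €3.20

€3.20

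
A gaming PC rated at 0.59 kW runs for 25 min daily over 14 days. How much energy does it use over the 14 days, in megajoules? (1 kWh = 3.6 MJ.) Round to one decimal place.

Runtime = 25 min × 14 = 350 min = 5.833333… h
Energy = 0.59 kW × 5.833333… h = 3.441666… kWh
= 3.441666… × 3.6 MJ = 12.4 MJ

12.4 MJ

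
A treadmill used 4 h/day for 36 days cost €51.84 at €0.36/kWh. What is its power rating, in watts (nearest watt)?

Energy = €51.84 ÷ €0.36/kWh = 144 kWh
Runtime = 4 h/day × 36 days = 144 h
Power = 144 kWh ÷ 144 h = 1 kW = 1000 W

1000 W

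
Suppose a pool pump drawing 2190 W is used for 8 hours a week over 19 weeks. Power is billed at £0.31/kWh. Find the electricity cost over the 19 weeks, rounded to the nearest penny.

Runtime = 8 h/week × 19 weeks = 152 h
Energy = 2.19 kW × 152 h = 332.88 kWh
Cost = 332.88 kWh × £0.31/kWh = £103.19

£103.19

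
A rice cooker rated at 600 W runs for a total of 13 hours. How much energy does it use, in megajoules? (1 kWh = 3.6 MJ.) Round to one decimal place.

Energy = 0.6 kW × 13 h = 7.8 kWh
= 7.8 × 3.6 MJ = 28.1 MJ

28.1 MJ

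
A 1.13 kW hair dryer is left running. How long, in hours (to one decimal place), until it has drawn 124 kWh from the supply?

109.7 h

Hours = 124 kWh ÷ 1.13 kW = 109.7 h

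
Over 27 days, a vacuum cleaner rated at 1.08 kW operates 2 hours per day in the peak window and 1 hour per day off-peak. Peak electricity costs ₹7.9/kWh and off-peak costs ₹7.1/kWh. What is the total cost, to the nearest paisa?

₹667.76

Peak energy = 1.08 kW × 2 h × 27 = 58.32 kWh
Off-peak energy = 1.08 kW × 1 h × 27 = 29.16 kWh
Cost = 58.32 × ₹7.9 + 29.16 × ₹7.1 = ₹460.728 + ₹207.036 = ₹667.76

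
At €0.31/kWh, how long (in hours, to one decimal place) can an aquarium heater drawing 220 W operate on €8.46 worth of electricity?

124.0 h

Energy available = €8.46 ÷ €0.31/kWh = 27.2903 kWh
Hours = 27.2903 kWh ÷ 0.22 kW = 124.0 h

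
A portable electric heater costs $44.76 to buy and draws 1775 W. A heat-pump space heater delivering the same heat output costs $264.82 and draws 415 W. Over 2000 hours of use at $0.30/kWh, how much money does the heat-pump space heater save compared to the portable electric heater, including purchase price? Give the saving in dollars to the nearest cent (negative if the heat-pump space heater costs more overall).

portable electric heater: $44.76 + (1775/1000) kW × 2000 h × $0.30 = $44.76 + $1065 = $1109.76
heat-pump space heater: $264.82 + (415/1000) kW × 2000 h × $0.30 = $264.82 + $249 = $513.82
Saving = $1109.76 − $513.82 = $595.94

$595.94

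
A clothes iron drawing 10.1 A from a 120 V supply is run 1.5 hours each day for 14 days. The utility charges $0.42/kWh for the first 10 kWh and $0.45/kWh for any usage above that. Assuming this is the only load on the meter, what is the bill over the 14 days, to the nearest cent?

$11.15

Power = 10.1 A × 120 V = 1212 W = 1.212 kW
Runtime = 1.5 h/day × 14 days = 21 h
Energy = 1.212 kW × 21 h = 25.452 kWh
Tier 1 (0–10 kWh): 10 × $0.42 = $4.2
Above 10 kWh: 15.452 × $0.45 = $6.9534
Bill = $11.15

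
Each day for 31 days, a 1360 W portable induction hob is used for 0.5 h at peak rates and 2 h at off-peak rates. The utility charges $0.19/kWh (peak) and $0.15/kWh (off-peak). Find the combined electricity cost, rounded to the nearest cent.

Peak energy = 1.36 kW × 0.5 h × 31 = 21.08 kWh
Off-peak energy = 1.36 kW × 2 h × 31 = 84.32 kWh
Cost = 21.08 × $0.19 + 84.32 × $0.15 = $4.0052 + $12.648 = $16.65

$16.65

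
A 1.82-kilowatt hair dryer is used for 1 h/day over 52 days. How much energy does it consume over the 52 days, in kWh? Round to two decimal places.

94.64 kWh

Runtime = 1 h/day × 52 days = 52 h
Energy = 1.82 kW × 52 h = 94.64 kWh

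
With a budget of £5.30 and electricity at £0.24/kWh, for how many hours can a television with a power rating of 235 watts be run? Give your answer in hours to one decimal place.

Energy available = £5.30 ÷ £0.24/kWh = 22.0833 kWh
Hours = 22.0833 kWh ÷ 0.235 kW = 94.0 h

94.0 h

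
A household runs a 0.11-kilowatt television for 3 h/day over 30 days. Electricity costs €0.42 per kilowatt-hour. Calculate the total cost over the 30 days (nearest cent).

Runtime = 3 h/day × 30 days = 90 h
Energy = 0.11 kW × 90 h = 9.9 kWh
Cost = 9.9 kWh × €0.42/kWh = €4.16

€4.16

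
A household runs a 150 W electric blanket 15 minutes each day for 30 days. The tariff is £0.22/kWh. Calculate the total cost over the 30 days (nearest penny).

Runtime = 15 min × 30 = 450 min = 7.5 h
Energy = 0.15 kW × 7.5 h = 1.125 kWh
Cost = 1.125 kWh × £0.22/kWh = £0.25

£0.25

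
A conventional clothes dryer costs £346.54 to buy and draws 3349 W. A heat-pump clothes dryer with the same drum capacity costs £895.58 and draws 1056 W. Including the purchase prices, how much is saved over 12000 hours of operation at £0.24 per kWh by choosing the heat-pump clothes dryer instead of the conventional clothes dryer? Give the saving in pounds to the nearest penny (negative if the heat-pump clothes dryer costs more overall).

£6054.80

conventional clothes dryer: £346.54 + (3349/1000) kW × 12000 h × £0.24 = £346.54 + £9645.12 = £9991.66
heat-pump clothes dryer: £895.58 + (1056/1000) kW × 12000 h × £0.24 = £895.58 + £3041.28 = £3936.86
Saving = £9991.66 − £3936.86 = £6054.8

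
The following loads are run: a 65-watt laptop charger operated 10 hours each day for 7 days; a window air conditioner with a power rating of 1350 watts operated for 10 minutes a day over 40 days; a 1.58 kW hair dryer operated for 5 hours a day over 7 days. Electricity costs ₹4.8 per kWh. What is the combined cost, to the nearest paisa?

laptop charger: Runtime = 10 h/day × 7 days = 70 h
laptop charger: 0.065 kW × 70 h = 4.55 kWh
window air conditioner: Runtime = 10 min × 40 = 400 min = 6.666666… h
window air conditioner: 1.35 kW × 6.666666… h = 9 kWh
hair dryer: Runtime = 5 h/day × 7 days = 35 h
hair dryer: 1.58 kW × 35 h = 55.3 kWh
Total energy = 68.85 kWh
Cost = 68.85 × ₹4.8 = ₹330.48

₹330.48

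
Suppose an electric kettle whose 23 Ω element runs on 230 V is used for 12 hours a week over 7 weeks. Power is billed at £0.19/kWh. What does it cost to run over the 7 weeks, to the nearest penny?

£36.71

Power = V²/R = 230²/23 = 2300 W = 2.3 kW
Runtime = 12 h/week × 7 weeks = 84 h
Energy = 2.3 kW × 84 h = 193.2 kWh
Cost = 193.2 kWh × £0.19/kWh = £36.71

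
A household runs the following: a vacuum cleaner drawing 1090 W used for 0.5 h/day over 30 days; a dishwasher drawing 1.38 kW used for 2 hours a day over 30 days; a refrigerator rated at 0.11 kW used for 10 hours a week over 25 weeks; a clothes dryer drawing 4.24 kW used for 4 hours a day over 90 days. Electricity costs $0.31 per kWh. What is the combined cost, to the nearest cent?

vacuum cleaner: Runtime = 0.5 h/day × 30 days = 15 h
vacuum cleaner: 1.09 kW × 15 h = 16.35 kWh
dishwasher: Runtime = 2 h/day × 30 days = 60 h
dishwasher: 1.38 kW × 60 h = 82.8 kWh
refrigerator: Runtime = 10 h/week × 25 weeks = 250 h
refrigerator: 0.11 kW × 250 h = 27.5 kWh
clothes dryer: Runtime = 4 h/day × 90 days = 360 h
clothes dryer: 4.24 kW × 360 h = 1526.4 kWh
Total energy = 1653.05 kWh
Cost = 1653.05 × $0.31 = $512.45

$512.45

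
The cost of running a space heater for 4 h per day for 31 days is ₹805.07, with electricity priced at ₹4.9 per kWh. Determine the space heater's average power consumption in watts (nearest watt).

1325 W

Energy = ₹805.07 ÷ ₹4.9/kWh = 164.3 kWh
Runtime = 4 h/day × 31 days = 124 h
Power = 164.3 kWh ÷ 124 h = 1.325 kW = 1325 W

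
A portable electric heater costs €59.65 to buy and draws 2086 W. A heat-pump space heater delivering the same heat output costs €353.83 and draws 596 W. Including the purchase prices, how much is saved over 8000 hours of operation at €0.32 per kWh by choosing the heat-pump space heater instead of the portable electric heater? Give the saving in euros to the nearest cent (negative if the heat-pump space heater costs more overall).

€3520.22

portable electric heater: €59.65 + (2086/1000) kW × 8000 h × €0.32 = €59.65 + €5340.16 = €5399.81
heat-pump space heater: €353.83 + (596/1000) kW × 8000 h × €0.32 = €353.83 + €1525.76 = €1879.59
Saving = €5399.81 − €1879.59 = €3520.22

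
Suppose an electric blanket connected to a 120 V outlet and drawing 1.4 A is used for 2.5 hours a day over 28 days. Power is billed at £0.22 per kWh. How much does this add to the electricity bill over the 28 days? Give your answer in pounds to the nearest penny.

£2.59

Power = 1.4 A × 120 V = 168 W = 0.168 kW
Runtime = 2.5 h/day × 28 days = 70 h
Energy = 0.168 kW × 70 h = 11.76 kWh
Cost = 11.76 kWh × £0.22/kWh = £2.59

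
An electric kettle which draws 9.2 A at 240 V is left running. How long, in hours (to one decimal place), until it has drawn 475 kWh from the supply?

Power = 9.2 A × 240 V = 2208 W = 2.208 kW
Hours = 475 kWh ÷ 2.208 kW = 215.1 h

215.1 h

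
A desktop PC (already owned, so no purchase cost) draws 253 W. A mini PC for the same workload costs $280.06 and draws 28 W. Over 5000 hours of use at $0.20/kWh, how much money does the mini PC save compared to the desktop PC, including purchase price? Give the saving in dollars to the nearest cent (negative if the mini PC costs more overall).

-$55.06

desktop PC: $0.00 + (253/1000) kW × 5000 h × $0.20 = $0.00 + $253 = $253
mini PC: $280.06 + (28/1000) kW × 5000 h × $0.20 = $280.06 + $28 = $308.06
Saving = $253 − $308.06 = −$55.06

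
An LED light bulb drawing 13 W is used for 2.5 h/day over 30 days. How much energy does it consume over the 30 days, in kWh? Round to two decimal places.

0.98 kWh

Runtime = 2.5 h/day × 30 days = 75 h
Energy = 0.013 kW × 75 h = 0.975 kWh ≈ 0.98 kWh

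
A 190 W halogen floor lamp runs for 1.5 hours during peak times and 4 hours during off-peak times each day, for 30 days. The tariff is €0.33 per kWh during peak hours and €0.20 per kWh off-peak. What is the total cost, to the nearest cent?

€7.38

Peak energy = 0.19 kW × 1.5 h × 30 = 8.55 kWh
Off-peak energy = 0.19 kW × 4 h × 30 = 22.8 kWh
Cost = 8.55 × €0.33 + 22.8 × €0.20 = €2.8215 + €4.56 = €7.38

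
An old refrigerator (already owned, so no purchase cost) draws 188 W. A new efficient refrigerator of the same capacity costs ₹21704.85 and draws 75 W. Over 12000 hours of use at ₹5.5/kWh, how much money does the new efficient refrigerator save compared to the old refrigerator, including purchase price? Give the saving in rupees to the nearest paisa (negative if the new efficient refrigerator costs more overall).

old refrigerator: ₹0.00 + (188/1000) kW × 12000 h × ₹5.5 = ₹0.00 + ₹12408 = ₹12408
new efficient refrigerator: ₹21704.85 + (75/1000) kW × 12000 h × ₹5.5 = ₹21704.85 + ₹4950 = ₹26654.85
Saving = ₹12408 − ₹26654.85 = −₹14246.85

-₹14246.85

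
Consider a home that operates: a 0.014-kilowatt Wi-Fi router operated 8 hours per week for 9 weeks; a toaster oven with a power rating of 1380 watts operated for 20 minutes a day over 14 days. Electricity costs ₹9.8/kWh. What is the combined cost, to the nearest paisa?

Wi-Fi router: Runtime = 8 h/week × 9 weeks = 72 h
Wi-Fi router: 0.014 kW × 72 h = 1.008 kWh
toaster oven: Runtime = 20 min × 14 = 280 min = 4.666666… h
toaster oven: 1.38 kW × 4.666666… h = 6.44 kWh
Total energy = 7.448 kWh
Cost = 7.448 × ₹9.8 = ₹72.99

₹72.99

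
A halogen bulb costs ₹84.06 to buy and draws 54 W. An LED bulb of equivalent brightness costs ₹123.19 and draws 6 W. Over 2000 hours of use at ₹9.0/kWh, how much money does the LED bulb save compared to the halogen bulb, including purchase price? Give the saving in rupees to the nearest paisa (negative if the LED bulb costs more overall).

halogen bulb: ₹84.06 + (54/1000) kW × 2000 h × ₹9.0 = ₹84.06 + ₹972 = ₹1056.06
LED bulb: ₹123.19 + (6/1000) kW × 2000 h × ₹9.0 = ₹123.19 + ₹108 = ₹231.19
Saving = ₹1056.06 − ₹231.19 = ₹824.87

₹824.87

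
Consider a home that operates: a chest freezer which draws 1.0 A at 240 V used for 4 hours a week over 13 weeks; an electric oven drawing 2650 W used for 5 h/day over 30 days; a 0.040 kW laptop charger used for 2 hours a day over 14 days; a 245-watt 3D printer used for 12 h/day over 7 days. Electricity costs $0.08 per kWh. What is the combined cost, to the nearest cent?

chest freezer: Power = 1.0 A × 240 V = 240 W = 0.24 kW
chest freezer: Runtime = 4 h/week × 13 weeks = 52 h
chest freezer: 0.24 kW × 52 h = 12.48 kWh
electric oven: Runtime = 5 h/day × 30 days = 150 h
electric oven: 2.65 kW × 150 h = 397.5 kWh
laptop charger: Runtime = 2 h/day × 14 days = 28 h
laptop charger: 0.04 kW × 28 h = 1.12 kWh
3D printer: Runtime = 12 h/day × 7 days = 84 h
3D printer: 0.245 kW × 84 h = 20.58 kWh
Total energy = 431.68 kWh
Cost = 431.68 × $0.08 = $34.53

$34.53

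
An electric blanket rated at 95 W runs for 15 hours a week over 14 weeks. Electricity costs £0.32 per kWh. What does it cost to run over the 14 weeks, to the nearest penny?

Runtime = 15 h/week × 14 weeks = 210 h
Energy = 0.095 kW × 210 h = 19.95 kWh
Cost = 19.95 kWh × £0.32/kWh = £6.38

£6.38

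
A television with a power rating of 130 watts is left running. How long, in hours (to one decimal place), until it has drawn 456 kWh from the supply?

Hours = 456 kWh ÷ 0.13 kW = 3507.7 h

3507.7 h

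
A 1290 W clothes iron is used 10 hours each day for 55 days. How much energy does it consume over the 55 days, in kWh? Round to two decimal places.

Runtime = 10 h/day × 55 days = 550 h
Energy = 1.29 kW × 550 h = 709.5 kWh

709.50 kWh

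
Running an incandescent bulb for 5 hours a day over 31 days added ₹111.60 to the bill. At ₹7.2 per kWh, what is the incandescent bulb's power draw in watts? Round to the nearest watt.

Energy = ₹111.60 ÷ ₹7.2/kWh = 15.5 kWh
Runtime = 5 h/day × 31 days = 155 h
Power = 15.5 kWh ÷ 155 h = 0.1 kW = 100 W

100 W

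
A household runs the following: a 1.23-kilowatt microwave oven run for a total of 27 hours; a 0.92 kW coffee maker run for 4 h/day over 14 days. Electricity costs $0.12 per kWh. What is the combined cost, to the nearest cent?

$10.17

microwave oven: 1.23 kW × 27 h = 33.21 kWh
coffee maker: Runtime = 4 h/day × 14 days = 56 h
coffee maker: 0.92 kW × 56 h = 51.52 kWh
Total energy = 84.73 kWh
Cost = 84.73 × $0.12 = $10.17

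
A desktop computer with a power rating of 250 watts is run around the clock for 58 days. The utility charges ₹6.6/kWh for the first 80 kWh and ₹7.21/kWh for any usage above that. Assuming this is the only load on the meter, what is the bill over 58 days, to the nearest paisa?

Runtime = 24 h × 58 = 1392 h
Energy = 0.25 kW × 1392 h = 348 kWh
Tier 1 (0–80 kWh): 80 × ₹6.6 = ₹528
Above 80 kWh: 268 × ₹7.21 = ₹1932.28
Bill = ₹2460.28

₹2460.28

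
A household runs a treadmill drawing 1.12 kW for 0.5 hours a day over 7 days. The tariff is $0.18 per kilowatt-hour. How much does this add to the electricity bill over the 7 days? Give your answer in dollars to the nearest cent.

$0.71

Runtime = 0.5 h/day × 7 days = 3.5 h
Energy = 1.12 kW × 3.5 h = 3.92 kWh
Cost = 3.92 kWh × $0.18/kWh = $0.71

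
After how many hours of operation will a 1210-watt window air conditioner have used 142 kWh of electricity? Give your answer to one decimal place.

117.4 h

Hours = 142 kWh ÷ 1.21 kW = 117.4 h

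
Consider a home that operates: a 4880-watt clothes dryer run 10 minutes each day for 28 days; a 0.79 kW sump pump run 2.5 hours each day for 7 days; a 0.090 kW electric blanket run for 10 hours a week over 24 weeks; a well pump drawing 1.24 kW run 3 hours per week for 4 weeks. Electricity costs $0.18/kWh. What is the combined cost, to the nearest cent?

$13.15

clothes dryer: Runtime = 10 min × 28 = 280 min = 4.666666… h
clothes dryer: 4.88 kW × 4.666666… h = 22.773333… kWh
sump pump: Runtime = 2.5 h/day × 7 days = 17.5 h
sump pump: 0.79 kW × 17.5 h = 13.825 kWh
electric blanket: Runtime = 10 h/week × 24 weeks = 240 h
electric blanket: 0.09 kW × 240 h = 21.6 kWh
well pump: Runtime = 3 h/week × 4 weeks = 12 h
well pump: 1.24 kW × 12 h = 14.88 kWh
Total energy = 73.078333… kWh
Cost = 73.078333… × $0.18 = $13.15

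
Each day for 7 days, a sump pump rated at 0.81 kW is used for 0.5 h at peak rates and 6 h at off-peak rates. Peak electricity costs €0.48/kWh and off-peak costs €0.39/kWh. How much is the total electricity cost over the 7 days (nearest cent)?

Peak energy = 0.81 kW × 0.5 h × 7 = 2.835 kWh
Off-peak energy = 0.81 kW × 6 h × 7 = 34.02 kWh
Cost = 2.835 × €0.48 + 34.02 × €0.39 = €1.3608 + €13.2678 = €14.63

€14.63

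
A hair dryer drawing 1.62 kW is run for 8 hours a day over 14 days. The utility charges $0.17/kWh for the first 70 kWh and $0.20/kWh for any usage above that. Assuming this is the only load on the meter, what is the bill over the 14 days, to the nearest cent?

$34.19

Runtime = 8 h/day × 14 days = 112 h
Energy = 1.62 kW × 112 h = 181.44 kWh
Tier 1 (0–70 kWh): 70 × $0.17 = $11.9
Above 70 kWh: 111.44 × $0.20 = $22.288
Bill = $34.19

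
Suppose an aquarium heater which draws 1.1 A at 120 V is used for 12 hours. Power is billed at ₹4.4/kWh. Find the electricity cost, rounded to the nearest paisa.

Power = 1.1 A × 120 V = 132 W = 0.132 kW
Energy = 0.132 kW × 12 h = 1.584 kWh
Cost = 1.584 kWh × ₹4.4/kWh = ₹6.97

₹6.97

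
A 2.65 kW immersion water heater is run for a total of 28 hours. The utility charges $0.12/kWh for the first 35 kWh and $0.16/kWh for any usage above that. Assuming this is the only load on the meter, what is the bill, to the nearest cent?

Energy = 2.65 kW × 28 h = 74.2 kWh
Tier 1 (0–35 kWh): 35 × $0.12 = $4.2
Above 35 kWh: 39.2 × $0.16 = $6.272
Bill = $10.47

$10.47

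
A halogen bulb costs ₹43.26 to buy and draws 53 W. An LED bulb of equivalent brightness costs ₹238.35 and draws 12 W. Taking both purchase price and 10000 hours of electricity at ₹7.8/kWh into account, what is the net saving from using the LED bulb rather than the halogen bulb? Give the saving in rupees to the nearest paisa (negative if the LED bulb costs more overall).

₹3002.91

halogen bulb: ₹43.26 + (53/1000) kW × 10000 h × ₹7.8 = ₹43.26 + ₹4134 = ₹4177.26
LED bulb: ₹238.35 + (12/1000) kW × 10000 h × ₹7.8 = ₹238.35 + ₹936 = ₹1174.35
Saving = ₹4177.26 − ₹1174.35 = ₹3002.91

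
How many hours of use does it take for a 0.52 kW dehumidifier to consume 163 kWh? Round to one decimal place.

313.5 h

Hours = 163 kWh ÷ 0.52 kW = 313.5 h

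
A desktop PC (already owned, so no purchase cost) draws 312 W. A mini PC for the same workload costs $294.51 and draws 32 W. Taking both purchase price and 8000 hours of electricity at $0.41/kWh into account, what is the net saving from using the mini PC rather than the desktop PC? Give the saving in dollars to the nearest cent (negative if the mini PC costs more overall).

$623.89

desktop PC: $0.00 + (312/1000) kW × 8000 h × $0.41 = $0.00 + $1023.36 = $1023.36
mini PC: $294.51 + (32/1000) kW × 8000 h × $0.41 = $294.51 + $104.96 = $399.47
Saving = $1023.36 − $399.47 = $623.89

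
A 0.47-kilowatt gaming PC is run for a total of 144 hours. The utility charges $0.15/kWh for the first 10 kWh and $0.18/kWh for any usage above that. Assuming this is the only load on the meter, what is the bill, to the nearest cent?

$11.88

Energy = 0.47 kW × 144 h = 67.68 kWh
Tier 1 (0–10 kWh): 10 × $0.15 = $1.5
Above 10 kWh: 57.68 × $0.18 = $10.3824
Bill = $11.88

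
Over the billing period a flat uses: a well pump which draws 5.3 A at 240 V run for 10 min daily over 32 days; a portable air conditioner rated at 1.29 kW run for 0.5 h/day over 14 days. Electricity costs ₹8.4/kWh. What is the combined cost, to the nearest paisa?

well pump: Power = 5.3 A × 240 V = 1272 W = 1.272 kW
well pump: Runtime = 10 min × 32 = 320 min = 5.333333… h
well pump: 1.272 kW × 5.333333… h = 6.784 kWh
portable air conditioner: Runtime = 0.5 h/day × 14 days = 7 h
portable air conditioner: 1.29 kW × 7 h = 9.03 kWh
Total energy = 15.814 kWh
Cost = 15.814 × ₹8.4 = ₹132.84

₹132.84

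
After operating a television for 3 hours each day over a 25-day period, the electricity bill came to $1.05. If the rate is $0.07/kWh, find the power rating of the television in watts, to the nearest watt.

200 W

Energy = $1.05 ÷ $0.07/kWh = 15 kWh
Runtime = 3 h/day × 25 days = 75 h
Power = 15 kWh ÷ 75 h = 0.2 kW = 200 W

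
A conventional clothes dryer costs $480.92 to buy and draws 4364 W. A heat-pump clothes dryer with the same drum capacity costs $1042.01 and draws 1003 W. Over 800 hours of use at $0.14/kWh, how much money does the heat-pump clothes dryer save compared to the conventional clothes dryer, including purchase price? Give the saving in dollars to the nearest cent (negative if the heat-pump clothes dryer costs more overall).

conventional clothes dryer: $480.92 + (4364/1000) kW × 800 h × $0.14 = $480.92 + $488.768 = $969.688
heat-pump clothes dryer: $1042.01 + (1003/1000) kW × 800 h × $0.14 = $1042.01 + $112.336 = $1154.346
Saving = $969.688 − $1154.346 = −$184.658 → -$184.66

-$184.66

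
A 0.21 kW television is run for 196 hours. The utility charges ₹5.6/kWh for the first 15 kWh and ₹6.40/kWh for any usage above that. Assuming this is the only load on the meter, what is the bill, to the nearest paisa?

Energy = 0.21 kW × 196 h = 41.16 kWh
Tier 1 (0–15 kWh): 15 × ₹5.6 = ₹84
Above 15 kWh: 26.16 × ₹6.40 = ₹167.424
Bill = ₹251.42

₹251.42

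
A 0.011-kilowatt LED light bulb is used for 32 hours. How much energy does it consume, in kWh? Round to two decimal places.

Energy = 0.011 kW × 32 h = 0.352 kWh ≈ 0.35 kWh

0.35 kWh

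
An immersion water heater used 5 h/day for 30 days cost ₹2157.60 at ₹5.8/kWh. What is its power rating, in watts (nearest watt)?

2480 W

Energy = ₹2157.60 ÷ ₹5.8/kWh = 372 kWh
Runtime = 5 h/day × 30 days = 150 h
Power = 372 kWh ÷ 150 h = 2.48 kW = 2480 W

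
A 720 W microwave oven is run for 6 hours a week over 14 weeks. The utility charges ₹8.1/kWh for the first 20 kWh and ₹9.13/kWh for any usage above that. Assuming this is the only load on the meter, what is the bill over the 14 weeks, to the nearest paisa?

₹531.58

Runtime = 6 h/week × 14 weeks = 84 h
Energy = 0.72 kW × 84 h = 60.48 kWh
Tier 1 (0–20 kWh): 20 × ₹8.1 = ₹162
Above 20 kWh: 40.48 × ₹9.13 = ₹369.5824
Bill = ₹531.58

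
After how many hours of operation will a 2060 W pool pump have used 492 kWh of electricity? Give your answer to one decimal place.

238.8 h

Hours = 492 kWh ÷ 2.06 kW = 238.8 h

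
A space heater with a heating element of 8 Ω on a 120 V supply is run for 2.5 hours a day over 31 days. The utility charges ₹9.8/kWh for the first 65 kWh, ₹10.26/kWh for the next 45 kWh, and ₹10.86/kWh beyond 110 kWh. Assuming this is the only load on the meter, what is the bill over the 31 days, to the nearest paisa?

₹1419.07

Power = V²/R = 120²/8 = 1800 W = 1.8 kW
Runtime = 2.5 h/day × 31 days = 77.5 h
Energy = 1.8 kW × 77.5 h = 139.5 kWh
Tier 1 (0–65 kWh): 65 × ₹9.8 = ₹637
Tier 2 (65–110 kWh): 45 × ₹10.26 = ₹461.7
Above 110 kWh: 29.5 × ₹10.86 = ₹320.37
Bill = ₹1419.07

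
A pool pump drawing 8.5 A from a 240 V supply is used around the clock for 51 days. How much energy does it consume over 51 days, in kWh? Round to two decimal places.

2496.96 kWh

Power = 8.5 A × 240 V = 2040 W = 2.04 kW
Runtime = 24 h × 51 = 1224 h
Energy = 2.04 kW × 1224 h = 2496.96 kWh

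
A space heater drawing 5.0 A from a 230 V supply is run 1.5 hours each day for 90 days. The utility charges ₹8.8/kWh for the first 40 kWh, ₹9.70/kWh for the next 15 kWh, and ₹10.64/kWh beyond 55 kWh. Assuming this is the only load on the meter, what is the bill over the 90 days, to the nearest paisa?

Power = 5.0 A × 230 V = 1150 W = 1.15 kW
Runtime = 1.5 h/day × 90 days = 135 h
Energy = 1.15 kW × 135 h = 155.25 kWh
Tier 1 (0–40 kWh): 40 × ₹8.8 = ₹352
Tier 2 (40–55 kWh): 15 × ₹9.70 = ₹145.5
Above 55 kWh: 100.25 × ₹10.64 = ₹1066.66
Bill = ₹1564.16

₹1564.16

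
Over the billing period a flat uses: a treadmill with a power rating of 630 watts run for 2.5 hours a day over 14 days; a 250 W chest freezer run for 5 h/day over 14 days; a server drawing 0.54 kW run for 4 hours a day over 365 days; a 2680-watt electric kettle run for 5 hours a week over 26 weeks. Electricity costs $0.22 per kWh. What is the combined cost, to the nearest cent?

$258.80

treadmill: Runtime = 2.5 h/day × 14 days = 35 h
treadmill: 0.63 kW × 35 h = 22.05 kWh
chest freezer: Runtime = 5 h/day × 14 days = 70 h
chest freezer: 0.25 kW × 70 h = 17.5 kWh
server: Runtime = 4 h/day × 365 days = 1460 h
server: 0.54 kW × 1460 h = 788.4 kWh
electric kettle: Runtime = 5 h/week × 26 weeks = 130 h
electric kettle: 2.68 kW × 130 h = 348.4 kWh
Total energy = 1176.35 kWh
Cost = 1176.35 × $0.22 = $258.80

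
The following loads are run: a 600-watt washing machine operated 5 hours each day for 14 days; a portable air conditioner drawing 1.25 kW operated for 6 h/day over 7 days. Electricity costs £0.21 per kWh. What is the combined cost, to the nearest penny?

washing machine: Runtime = 5 h/day × 14 days = 70 h
washing machine: 0.6 kW × 70 h = 42 kWh
portable air conditioner: Runtime = 6 h/day × 7 days = 42 h
portable air conditioner: 1.25 kW × 42 h = 52.5 kWh
Total energy = 94.5 kWh
Cost = 94.5 × £0.21 = £19.85

£19.85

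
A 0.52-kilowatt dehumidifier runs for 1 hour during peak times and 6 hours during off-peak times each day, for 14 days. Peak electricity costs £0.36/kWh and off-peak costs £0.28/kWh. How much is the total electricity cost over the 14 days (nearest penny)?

£14.85

Peak energy = 0.52 kW × 1 h × 14 = 7.28 kWh
Off-peak energy = 0.52 kW × 6 h × 14 = 43.68 kWh
Cost = 7.28 × £0.36 + 43.68 × £0.28 = £2.6208 + £12.2304 = £14.85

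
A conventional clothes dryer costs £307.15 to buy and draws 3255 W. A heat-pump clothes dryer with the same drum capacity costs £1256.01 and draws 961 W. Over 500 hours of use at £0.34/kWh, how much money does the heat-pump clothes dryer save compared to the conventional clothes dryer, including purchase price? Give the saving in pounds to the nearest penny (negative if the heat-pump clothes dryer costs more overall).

conventional clothes dryer: £307.15 + (3255/1000) kW × 500 h × £0.34 = £307.15 + £553.35 = £860.5
heat-pump clothes dryer: £1256.01 + (961/1000) kW × 500 h × £0.34 = £1256.01 + £163.37 = £1419.38
Saving = £860.5 − £1419.38 = −£558.88

-£558.88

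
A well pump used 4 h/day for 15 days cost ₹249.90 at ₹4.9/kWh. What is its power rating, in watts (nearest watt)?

Energy = ₹249.90 ÷ ₹4.9/kWh = 51 kWh
Runtime = 4 h/day × 15 days = 60 h
Power = 51 kWh ÷ 60 h = 0.85 kW = 850 W

850 W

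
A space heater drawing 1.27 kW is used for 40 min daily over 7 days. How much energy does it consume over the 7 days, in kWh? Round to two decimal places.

Runtime = 40 min × 7 = 280 min = 4.666666… h
Energy = 1.27 kW × 4.666666… h = 5.926666… kWh ≈ 5.93 kWh

5.93 kWh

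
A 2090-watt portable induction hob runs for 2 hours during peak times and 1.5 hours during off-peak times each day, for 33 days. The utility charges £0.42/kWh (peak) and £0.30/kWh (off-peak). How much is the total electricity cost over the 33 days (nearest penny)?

Peak energy = 2.09 kW × 2 h × 33 = 137.94 kWh
Off-peak energy = 2.09 kW × 1.5 h × 33 = 103.455 kWh
Cost = 137.94 × £0.42 + 103.455 × £0.30 = £57.9348 + £31.0365 = £88.97

£88.97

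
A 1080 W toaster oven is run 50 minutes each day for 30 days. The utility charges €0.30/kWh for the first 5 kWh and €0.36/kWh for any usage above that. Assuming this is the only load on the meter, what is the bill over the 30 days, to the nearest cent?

€9.42

Runtime = 50 min × 30 = 1500 min = 25 h
Energy = 1.08 kW × 25 h = 27 kWh
Tier 1 (0–5 kWh): 5 × €0.30 = €1.5
Above 5 kWh: 22 × €0.36 = €7.92
Bill = €9.42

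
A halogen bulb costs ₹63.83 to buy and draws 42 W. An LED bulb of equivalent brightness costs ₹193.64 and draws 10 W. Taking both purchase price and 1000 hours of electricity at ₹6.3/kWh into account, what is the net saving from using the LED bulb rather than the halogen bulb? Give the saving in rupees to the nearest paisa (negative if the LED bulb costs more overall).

₹71.79

halogen bulb: ₹63.83 + (42/1000) kW × 1000 h × ₹6.3 = ₹63.83 + ₹264.6 = ₹328.43
LED bulb: ₹193.64 + (10/1000) kW × 1000 h × ₹6.3 = ₹193.64 + ₹63 = ₹256.64
Saving = ₹328.43 − ₹256.64 = ₹71.79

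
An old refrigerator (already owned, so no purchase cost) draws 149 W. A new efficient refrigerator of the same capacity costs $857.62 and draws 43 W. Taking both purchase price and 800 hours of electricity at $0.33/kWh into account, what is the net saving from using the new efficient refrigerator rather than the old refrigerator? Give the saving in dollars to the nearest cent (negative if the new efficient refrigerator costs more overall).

old refrigerator: $0.00 + (149/1000) kW × 800 h × $0.33 = $0.00 + $39.336 = $39.336
new efficient refrigerator: $857.62 + (43/1000) kW × 800 h × $0.33 = $857.62 + $11.352 = $868.972
Saving = $39.336 − $868.972 = −$829.636 → -$829.64

-$829.64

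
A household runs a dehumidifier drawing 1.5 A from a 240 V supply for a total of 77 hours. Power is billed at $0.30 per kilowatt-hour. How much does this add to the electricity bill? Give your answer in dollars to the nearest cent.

$8.32

Power = 1.5 A × 240 V = 360 W = 0.36 kW
Energy = 0.36 kW × 77 h = 27.72 kWh
Cost = 27.72 kWh × $0.30/kWh = $8.32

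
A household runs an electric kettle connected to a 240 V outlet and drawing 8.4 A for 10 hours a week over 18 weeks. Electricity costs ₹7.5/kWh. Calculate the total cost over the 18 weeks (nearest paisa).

Power = 8.4 A × 240 V = 2016 W = 2.016 kW
Runtime = 10 h/week × 18 weeks = 180 h
Energy = 2.016 kW × 180 h = 362.88 kWh
Cost = 362.88 kWh × ₹7.5/kWh = ₹2721.60

₹2721.60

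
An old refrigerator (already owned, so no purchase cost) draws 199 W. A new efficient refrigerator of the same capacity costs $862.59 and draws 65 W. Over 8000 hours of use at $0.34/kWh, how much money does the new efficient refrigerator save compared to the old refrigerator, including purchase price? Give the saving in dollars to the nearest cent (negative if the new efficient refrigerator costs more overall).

-$498.11

old refrigerator: $0.00 + (199/1000) kW × 8000 h × $0.34 = $0.00 + $541.28 = $541.28
new efficient refrigerator: $862.59 + (65/1000) kW × 8000 h × $0.34 = $862.59 + $176.8 = $1039.39
Saving = $541.28 − $1039.39 = −$498.11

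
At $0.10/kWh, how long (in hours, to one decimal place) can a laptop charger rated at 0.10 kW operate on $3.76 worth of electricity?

Energy available = $3.76 ÷ $0.10/kWh = 37.6 kWh
Hours = 37.6 kWh ÷ 0.1 kW = 376.0 h

376.0 h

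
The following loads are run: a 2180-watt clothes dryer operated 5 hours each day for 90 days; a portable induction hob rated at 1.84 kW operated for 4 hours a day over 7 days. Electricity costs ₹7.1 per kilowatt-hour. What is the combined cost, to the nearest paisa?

₹7330.89

clothes dryer: Runtime = 5 h/day × 90 days = 450 h
clothes dryer: 2.18 kW × 450 h = 981 kWh
portable induction hob: Runtime = 4 h/day × 7 days = 28 h
portable induction hob: 1.84 kW × 28 h = 51.52 kWh
Total energy = 1032.52 kWh
Cost = 1032.52 × ₹7.1 = ₹7330.89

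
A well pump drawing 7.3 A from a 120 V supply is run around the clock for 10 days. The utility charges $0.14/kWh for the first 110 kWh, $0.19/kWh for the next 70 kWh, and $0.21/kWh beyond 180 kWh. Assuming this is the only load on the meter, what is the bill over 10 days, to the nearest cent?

Power = 7.3 A × 120 V = 876 W = 0.876 kW
Runtime = 24 h × 10 = 240 h
Energy = 0.876 kW × 240 h = 210.24 kWh
Tier 1 (0–110 kWh): 110 × $0.14 = $15.4
Tier 2 (110–180 kWh): 70 × $0.19 = $13.3
Above 180 kWh: 30.24 × $0.21 = $6.3504
Bill = $35.05

$35.05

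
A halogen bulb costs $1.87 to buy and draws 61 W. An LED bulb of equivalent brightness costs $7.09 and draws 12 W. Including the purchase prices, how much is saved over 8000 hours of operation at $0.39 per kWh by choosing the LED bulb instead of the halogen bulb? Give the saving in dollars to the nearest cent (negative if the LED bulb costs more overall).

$147.66

halogen bulb: $1.87 + (61/1000) kW × 8000 h × $0.39 = $1.87 + $190.32 = $192.19
LED bulb: $7.09 + (12/1000) kW × 8000 h × $0.39 = $7.09 + $37.44 = $44.53
Saving = $192.19 − $44.53 = $147.66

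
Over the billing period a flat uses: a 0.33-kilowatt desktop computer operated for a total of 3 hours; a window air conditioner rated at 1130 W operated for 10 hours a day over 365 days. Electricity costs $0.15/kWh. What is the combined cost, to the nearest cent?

$618.82

desktop computer: 0.33 kW × 3 h = 0.99 kWh
window air conditioner: Runtime = 10 h/day × 365 days = 3650 h
window air conditioner: 1.13 kW × 3650 h = 4124.5 kWh
Total energy = 4125.49 kWh
Cost = 4125.49 × $0.15 = $618.82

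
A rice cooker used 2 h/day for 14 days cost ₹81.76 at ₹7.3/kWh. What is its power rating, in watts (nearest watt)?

400 W

Energy = ₹81.76 ÷ ₹7.3/kWh = 11.2 kWh
Runtime = 2 h/day × 14 days = 28 h
Power = 11.2 kWh ÷ 28 h = 0.4 kW = 400 W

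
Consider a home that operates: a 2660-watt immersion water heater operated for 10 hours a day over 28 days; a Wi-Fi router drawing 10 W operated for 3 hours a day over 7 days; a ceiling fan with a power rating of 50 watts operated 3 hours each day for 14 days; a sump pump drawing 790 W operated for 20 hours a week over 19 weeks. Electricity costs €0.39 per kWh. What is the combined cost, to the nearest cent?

immersion water heater: Runtime = 10 h/day × 28 days = 280 h
immersion water heater: 2.66 kW × 280 h = 744.8 kWh
Wi-Fi router: Runtime = 3 h/day × 7 days = 21 h
Wi-Fi router: 0.01 kW × 21 h = 0.21 kWh
ceiling fan: Runtime = 3 h/day × 14 days = 42 h
ceiling fan: 0.05 kW × 42 h = 2.1 kWh
sump pump: Runtime = 20 h/week × 19 weeks = 380 h
sump pump: 0.79 kW × 380 h = 300.2 kWh
Total energy = 1047.31 kWh
Cost = 1047.31 × €0.39 = €408.45

€408.45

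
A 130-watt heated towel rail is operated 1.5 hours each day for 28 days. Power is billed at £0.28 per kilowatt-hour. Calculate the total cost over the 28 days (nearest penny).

£1.53

Runtime = 1.5 h/day × 28 days = 42 h
Energy = 0.13 kW × 42 h = 5.46 kWh
Cost = 5.46 kWh × £0.28/kWh = £1.53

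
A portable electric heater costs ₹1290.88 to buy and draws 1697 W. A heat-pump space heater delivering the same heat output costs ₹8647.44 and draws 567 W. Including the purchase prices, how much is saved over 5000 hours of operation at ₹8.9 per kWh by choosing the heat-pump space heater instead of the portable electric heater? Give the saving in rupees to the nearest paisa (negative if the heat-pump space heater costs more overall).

₹42928.44

portable electric heater: ₹1290.88 + (1697/1000) kW × 5000 h × ₹8.9 = ₹1290.88 + ₹75516.5 = ₹76807.38
heat-pump space heater: ₹8647.44 + (567/1000) kW × 5000 h × ₹8.9 = ₹8647.44 + ₹25231.5 = ₹33878.94
Saving = ₹76807.38 − ₹33878.94 = ₹42928.44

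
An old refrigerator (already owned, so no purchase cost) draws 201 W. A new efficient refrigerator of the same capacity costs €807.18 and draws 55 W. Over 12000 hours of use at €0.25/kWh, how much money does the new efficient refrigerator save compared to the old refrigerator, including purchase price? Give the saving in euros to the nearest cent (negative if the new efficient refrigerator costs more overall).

-€369.18

old refrigerator: €0.00 + (201/1000) kW × 12000 h × €0.25 = €0.00 + €603 = €603
new efficient refrigerator: €807.18 + (55/1000) kW × 12000 h × €0.25 = €807.18 + €165 = €972.18
Saving = €603 − €972.18 = −€369.18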